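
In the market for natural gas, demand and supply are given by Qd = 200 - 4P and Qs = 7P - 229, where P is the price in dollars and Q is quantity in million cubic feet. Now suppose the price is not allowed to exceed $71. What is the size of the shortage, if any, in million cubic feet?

0

Setting quantity demanded equal to quantity supplied, 200 - 4P = 7P - 229, gives P* = 39 and Q* = 44.
The ceiling of 71 is above the equilibrium price 39, so it is not binding; the market clears at P* = 39, Q* = 44.
Since the control does not bind, there is no shortage.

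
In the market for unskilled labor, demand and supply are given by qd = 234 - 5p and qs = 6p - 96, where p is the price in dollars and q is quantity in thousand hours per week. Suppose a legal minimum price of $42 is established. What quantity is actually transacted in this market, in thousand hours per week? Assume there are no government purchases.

Without the control the market clears where 234 - 5p = 6p - 96, i.e. p* = 30 and q* = 84.
Since 42 > 30, the floor is binding.
At p = 42: qd = 234 - 5·42 = 24 and qs = 6·42 - 96 = 156.
The quantity actually transacted is the short side, demand: 24.

24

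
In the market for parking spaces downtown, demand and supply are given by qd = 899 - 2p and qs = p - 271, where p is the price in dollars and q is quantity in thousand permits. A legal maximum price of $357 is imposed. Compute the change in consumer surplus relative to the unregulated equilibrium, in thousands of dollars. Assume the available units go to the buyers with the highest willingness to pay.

In a free market, 899 - 2p = p - 271 gives the equilibrium p* = 390, q* = 119.
The ceiling of 357 is below the equilibrium price 390, so it binds.
At p = 357: qd = 899 - 2·357 = 185 and qs = 357 - 271 = 86.
Consumer surplus without the control is ½ · (449.5 - 390) · 119 = 3540.25.
With the ceiling, 86 units are sold at 357 (assume they go to the highest-value buyers). The demand price at q = 86 is 406.5, so CS = ½ · [(449.5 - 357) + (406.5 - 357)] · 86 = 6106.
Change in consumer surplus = 6106 - 3540.25 = 2565.75.

2565.75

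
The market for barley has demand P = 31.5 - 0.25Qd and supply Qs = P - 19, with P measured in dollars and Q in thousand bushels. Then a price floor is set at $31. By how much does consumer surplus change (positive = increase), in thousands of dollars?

Rearranging demand gives Qd = 126 - 4P. In a free market, 126 - 4P = P - 19 gives the equilibrium P* = 29, Q* = 10.
The floor of 31 is above the equilibrium price 29, so it binds.
At P = 31: Qd = 126 - 4·31 = 2 and Qs = 31 - 19 = 12.
Consumer surplus without the control is ½ · (31.5 - 29) · 10 = 12.5.
With the floor, consumers buy 2 units at 31, so CS = ½ · (31.5 - 31) · 2 = 0.5.
Change in consumer surplus = 0.5 - 12.5 = -12.

-12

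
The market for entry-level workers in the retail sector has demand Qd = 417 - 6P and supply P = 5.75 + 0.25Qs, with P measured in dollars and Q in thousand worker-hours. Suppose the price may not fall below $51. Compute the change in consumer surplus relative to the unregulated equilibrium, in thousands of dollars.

-924

Rearranging supply gives Qs = 4P - 23. Equilibrium: 417 - 6P = 4P - 23, so 440 = 10P and P* = 44, Q* = 153.
The floor of 51 is above the equilibrium price 44, so it binds.
At P = 51: Qd = 417 - 6·51 = 111 and Qs = 4·51 - 23 = 181.
Consumer surplus without the control is ½ · (69.5 - 44) · 153 = 1950.75.
With the floor, consumers buy 111 units at 51, so CS = ½ · (69.5 - 51) · 111 = 1026.75.
Change in consumer surplus = 1026.75 - 1950.75 = -924.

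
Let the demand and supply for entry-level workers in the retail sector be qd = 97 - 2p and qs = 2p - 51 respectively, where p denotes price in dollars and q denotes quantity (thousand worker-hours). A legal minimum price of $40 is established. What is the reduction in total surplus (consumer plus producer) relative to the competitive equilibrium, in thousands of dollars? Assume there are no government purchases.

In a free market, 97 - 2p = 2p - 51 gives the equilibrium p* = 37, q* = 23.
Since 40 > 37, the floor is binding.
At p = 40: qd = 97 - 2·40 = 17 and qs = 2·40 - 51 = 29.
Quantity traded falls to 17. At q = 17 the demand price is (97 - 17)/2 = 40 and the supply price is (51 + 17)/2 = 34.
Deadweight loss = ½ · (40 - 34) · (23 - 17) = ½ · 6 · 6 = 18.

18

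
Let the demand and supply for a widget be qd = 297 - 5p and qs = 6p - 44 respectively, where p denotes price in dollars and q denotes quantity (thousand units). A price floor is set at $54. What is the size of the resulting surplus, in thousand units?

253

Setting quantity demanded equal to quantity supplied, 297 - 5p = 6p - 44, gives p* = 31 and q* = 142.
Since 54 > 31, the floor is binding.
At p = 54: qd = 297 - 5·54 = 27 and qs = 6·54 - 44 = 280.
Surplus = qs - qd = 280 - 27 = 253.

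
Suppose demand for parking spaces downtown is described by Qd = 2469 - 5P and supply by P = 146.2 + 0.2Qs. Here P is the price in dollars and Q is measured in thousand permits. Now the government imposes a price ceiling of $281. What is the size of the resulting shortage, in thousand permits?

390

Rearranging supply gives Qs = 5P - 731. In a free market, 2469 - 5P = 5P - 731 gives the equilibrium P* = 320, Q* = 869.
Since 281 < 320, the ceiling is binding.
At P = 281: Qd = 2469 - 5·281 = 1064 and Qs = 5·281 - 731 = 674.
Shortage = Qd - Qs = 1064 - 674 = 390.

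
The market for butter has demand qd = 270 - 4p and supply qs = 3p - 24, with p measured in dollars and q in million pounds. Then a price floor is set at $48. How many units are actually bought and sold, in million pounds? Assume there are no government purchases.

78

Without the control the market clears where 270 - 4p = 3p - 24, i.e. p* = 42 and q* = 102.
Because the floor (48) lies above the market-clearing price, it is binding.
At p = 48: qd = 270 - 4·48 = 78 and qs = 3·48 - 24 = 120.
The quantity actually transacted is the short side, demand: 78.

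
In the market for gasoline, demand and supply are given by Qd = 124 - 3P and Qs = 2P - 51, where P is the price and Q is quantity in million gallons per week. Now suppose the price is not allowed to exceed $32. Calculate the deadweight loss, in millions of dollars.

Setting quantity demanded equal to quantity supplied, 124 - 3P = 2P - 51, gives P* = 35 and Q* = 19.
Because the ceiling (32) lies below the market-clearing price, it is binding.
At P = 32: Qd = 124 - 3·32 = 28 and Qs = 2·32 - 51 = 13.
Quantity traded falls to 13. At Q = 13 the demand price is (124 - 13)/3 = 37 and the supply price is (51 + 13)/2 = 32.
Deadweight loss = ½ · (37 - 32) · (19 - 13) = ½ · 5 · 6 = 15.

15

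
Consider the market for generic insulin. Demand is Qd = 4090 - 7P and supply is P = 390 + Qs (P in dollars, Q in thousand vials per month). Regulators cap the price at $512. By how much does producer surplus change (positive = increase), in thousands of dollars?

-7008

Rearranging supply gives Qs = P - 390. Without the control the market clears where 4090 - 7P = P - 390, i.e. P* = 560 and Q* = 170.
Because the ceiling (512) lies below the market-clearing price, it is binding.
At P = 512: Qd = 4090 - 7·512 = 506 and Qs = 512 - 390 = 122.
Producer surplus without the control is ½ · (560 - 390) · 170 = 14450.
With the ceiling, producers sell 122 units at 512, so PS = ½ · (512 - 390) · 122 = 7442.
Change in producer surplus = 7442 - 14450 = -7008.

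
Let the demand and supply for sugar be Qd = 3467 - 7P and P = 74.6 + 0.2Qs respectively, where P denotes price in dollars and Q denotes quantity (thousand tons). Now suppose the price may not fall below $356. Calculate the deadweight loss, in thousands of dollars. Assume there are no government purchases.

10886.4

Rearranging supply gives Qs = 5P - 373. Setting quantity demanded equal to quantity supplied, 3467 - 7P = 5P - 373, gives P* = 320 and Q* = 1227.
Because the floor (356) lies above the market-clearing price, it is binding.
At P = 356: Qd = 3467 - 7·356 = 975 and Qs = 5·356 - 373 = 1407.
Quantity traded falls to 975. At Q = 975 the demand price is (3467 - 975)/7 = 356 and the supply price is (373 + 975)/5 = 269.6.
Deadweight loss = ½ · (356 - 269.6) · (1227 - 975) = ½ · 86.4 · 252 = 10886.4.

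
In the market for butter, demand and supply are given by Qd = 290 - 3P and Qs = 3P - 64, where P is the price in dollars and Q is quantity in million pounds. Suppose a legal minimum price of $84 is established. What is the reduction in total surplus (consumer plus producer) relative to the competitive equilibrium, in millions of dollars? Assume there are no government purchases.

Setting quantity demanded equal to quantity supplied, 290 - 3P = 3P - 64, gives P* = 59 and Q* = 113.
Because the floor (84) lies above the market-clearing price, it is binding.
At P = 84: Qd = 290 - 3·84 = 38 and Qs = 3·84 - 64 = 188.
Quantity traded falls to 38. At Q = 38 the demand price is (290 - 38)/3 = 84 and the supply price is (64 + 38)/3 = 34.
Deadweight loss = ½ · (84 - 34) · (113 - 38) = ½ · 50 · 75 = 1875.

1875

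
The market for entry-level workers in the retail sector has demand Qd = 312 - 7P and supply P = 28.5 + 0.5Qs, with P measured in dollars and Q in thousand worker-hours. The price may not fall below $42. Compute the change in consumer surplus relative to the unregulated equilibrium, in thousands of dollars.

-21.5

Rearranging supply gives Qs = 2P - 57. Setting quantity demanded equal to quantity supplied, 312 - 7P = 2P - 57, gives P* = 41 and Q* = 25.
The floor of 42 is above the equilibrium price 41, so it binds.
At P = 42: Qd = 312 - 7·42 = 18 and Qs = 2·42 - 57 = 27.
Consumer surplus without the control is ½ · (312/7 - 41) · 25 = 625/14.
With the floor, consumers buy 18 units at 42, so CS = ½ · (312/7 - 42) · 18 = 162/7.
Change in consumer surplus = 162/7 - 625/14 = -21.5.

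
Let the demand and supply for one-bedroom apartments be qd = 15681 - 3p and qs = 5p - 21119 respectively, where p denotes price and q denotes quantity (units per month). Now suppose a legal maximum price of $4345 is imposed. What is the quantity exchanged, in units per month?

In a free market, 15681 - 3p = 5p - 21119 gives the equilibrium p* = 4600, q* = 1881.
Because the ceiling (4345) lies below the market-clearing price, it is binding.
At p = 4345: qd = 15681 - 3·4345 = 2646 and qs = 5·4345 - 21119 = 606.
The quantity actually transacted is the short side, supply: 606.

606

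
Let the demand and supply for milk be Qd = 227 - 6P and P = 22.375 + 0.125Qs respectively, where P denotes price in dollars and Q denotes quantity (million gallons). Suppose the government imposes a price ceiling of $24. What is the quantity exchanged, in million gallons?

Rearranging supply gives Qs = 8P - 179. Setting quantity demanded equal to quantity supplied, 227 - 6P = 8P - 179, gives P* = 29 and Q* = 53.
Since 24 < 29, the ceiling is binding.
At P = 24: Qd = 227 - 6·24 = 83 and Qs = 8·24 - 179 = 13.
The quantity actually transacted is the short side, supply: 13.

13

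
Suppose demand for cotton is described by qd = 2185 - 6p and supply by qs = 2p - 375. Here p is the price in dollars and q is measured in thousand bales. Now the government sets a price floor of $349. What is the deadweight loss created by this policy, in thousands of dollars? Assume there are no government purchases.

Equilibrium: 2185 - 6p = 2p - 375, so 2560 = 8p and p* = 320, q* = 265.
Since 349 > 320, the floor is binding.
At p = 349: qd = 2185 - 6·349 = 91 and qs = 2·349 - 375 = 323.
Quantity traded falls to 91. At q = 91 the demand price is (2185 - 91)/6 = 349 and the supply price is (375 + 91)/2 = 233.
Deadweight loss = ½ · (349 - 233) · (265 - 91) = ½ · 116 · 174 = 10092.

10092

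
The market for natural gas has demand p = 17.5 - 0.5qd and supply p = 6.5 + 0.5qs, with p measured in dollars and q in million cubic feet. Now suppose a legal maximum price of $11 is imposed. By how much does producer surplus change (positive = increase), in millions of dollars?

Rearranging demand gives qd = 35 - 2p; rearranging supply gives qs = 2p - 13. Equilibrium: 35 - 2p = 2p - 13, so 48 = 4p and p* = 12, q* = 11.
The ceiling of 11 is below the equilibrium price 12, so it binds.
At p = 11: qd = 35 - 2·11 = 13 and qs = 2·11 - 13 = 9.
Producer surplus without the control is ½ · (12 - 6.5) · 11 = 30.25.
With the ceiling, producers sell 9 units at 11, so PS = ½ · (11 - 6.5) · 9 = 20.25.
Change in producer surplus = 20.25 - 30.25 = -10.

-10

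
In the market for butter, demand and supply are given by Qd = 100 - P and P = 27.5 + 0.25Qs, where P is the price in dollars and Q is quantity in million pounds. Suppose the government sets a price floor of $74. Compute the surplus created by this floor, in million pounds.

Rearranging supply gives Qs = 4P - 110. In a free market, 100 - P = 4P - 110 gives the equilibrium P* = 42, Q* = 58.
Because the floor (74) lies above the market-clearing price, it is binding.
At P = 74: Qd = 100 - 74 = 26 and Qs = 4·74 - 110 = 186.
Surplus = Qs - Qd = 186 - 26 = 160.

160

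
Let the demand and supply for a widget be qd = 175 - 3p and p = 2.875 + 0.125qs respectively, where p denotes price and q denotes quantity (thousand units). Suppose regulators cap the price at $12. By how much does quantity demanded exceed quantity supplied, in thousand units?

66

Rearranging supply gives qs = 8p - 23. In a free market, 175 - 3p = 8p - 23 gives the equilibrium p* = 18, q* = 121.
Since 12 < 18, the ceiling is binding.
At p = 12: qd = 175 - 3·12 = 139 and qs = 8·12 - 23 = 73.
Shortage = qd - qs = 139 - 73 = 66.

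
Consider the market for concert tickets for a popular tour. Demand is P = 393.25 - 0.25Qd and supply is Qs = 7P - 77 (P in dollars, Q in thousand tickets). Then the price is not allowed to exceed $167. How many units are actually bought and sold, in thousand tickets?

973

Rearranging demand gives Qd = 1573 - 4P. Without the control the market clears where 1573 - 4P = 7P - 77, i.e. P* = 150 and Q* = 973.
The ceiling of 167 is above the equilibrium price 150, so it is not binding; the market clears at P* = 150, Q* = 973.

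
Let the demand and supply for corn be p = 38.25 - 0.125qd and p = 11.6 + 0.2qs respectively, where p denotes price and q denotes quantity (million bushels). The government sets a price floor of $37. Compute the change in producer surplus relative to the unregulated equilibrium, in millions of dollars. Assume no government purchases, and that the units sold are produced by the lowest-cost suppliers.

Rearranging demand gives qd = 306 - 8p; rearranging supply gives qs = 5p - 58. Without the control the market clears where 306 - 8p = 5p - 58, i.e. p* = 28 and q* = 82.
Since 37 > 28, the floor is binding.
At p = 37: qd = 306 - 8·37 = 10 and qs = 5·37 - 58 = 127.
Producer surplus without the control is ½ · (28 - 11.6) · 82 = 672.4.
With the floor, 10 units are sold at 37. The supply price at q = 10 is 13.6, so PS = ½ · [(37 - 11.6) + (37 - 13.6)] · 10 = 244.
Change in producer surplus = 244 - 672.4 = -428.4.

-428.4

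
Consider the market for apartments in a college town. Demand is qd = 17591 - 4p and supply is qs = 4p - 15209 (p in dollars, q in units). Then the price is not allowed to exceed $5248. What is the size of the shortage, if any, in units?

0

In a free market, 17591 - 4p = 4p - 15209 gives the equilibrium p* = 4100, q* = 1191.
The ceiling of 5248 is above the equilibrium price 4100, so it is not binding; the market clears at p* = 4100, q* = 1191.
Since the control does not bind, there is no shortage.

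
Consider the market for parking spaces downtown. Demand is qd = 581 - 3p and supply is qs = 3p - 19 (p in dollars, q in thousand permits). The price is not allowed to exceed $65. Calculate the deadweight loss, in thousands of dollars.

In a free market, 581 - 3p = 3p - 19 gives the equilibrium p* = 100, q* = 281.
Because the ceiling (65) lies below the market-clearing price, it is binding.
At p = 65: qd = 581 - 3·65 = 386 and qs = 3·65 - 19 = 176.
Quantity traded falls to 176. At q = 176 the demand price is (581 - 176)/3 = 135 and the supply price is (19 + 176)/3 = 65.
Deadweight loss = ½ · (135 - 65) · (281 - 176) = ½ · 70 · 105 = 3675.

3675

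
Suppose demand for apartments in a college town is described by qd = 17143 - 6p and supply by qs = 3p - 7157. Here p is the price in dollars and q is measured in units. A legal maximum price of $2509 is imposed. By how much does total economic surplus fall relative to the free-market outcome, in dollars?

Without the control the market clears where 17143 - 6p = 3p - 7157, i.e. p* = 2700 and q* = 943.
The ceiling of 2509 is below the equilibrium price 2700, so it binds.
At p = 2509: qd = 17143 - 6·2509 = 2089 and qs = 3·2509 - 7157 = 370.
Quantity traded falls to 370. At q = 370 the demand price is (17143 - 370)/6 = 2795.5 and the supply price is (7157 + 370)/3 = 2509.
Deadweight loss = ½ · (2795.5 - 2509) · (943 - 370) = ½ · 286.5 · 573 = 82082.25.

82082.25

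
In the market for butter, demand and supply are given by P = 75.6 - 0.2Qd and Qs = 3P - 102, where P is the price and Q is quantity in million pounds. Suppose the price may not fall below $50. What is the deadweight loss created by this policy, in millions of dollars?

0

Rearranging demand gives Qd = 378 - 5P. Equilibrium: 378 - 5P = 3P - 102, so 480 = 8P and P* = 60, Q* = 78.
The floor of 50 is below the equilibrium price 60, so it is not binding; the market clears at P* = 60, Q* = 78.
Since the control does not bind, no trades are prevented and deadweight loss is zero.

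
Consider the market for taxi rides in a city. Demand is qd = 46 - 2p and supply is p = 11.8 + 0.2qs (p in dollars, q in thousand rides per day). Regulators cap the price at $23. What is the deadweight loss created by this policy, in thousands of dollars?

0

Rearranging supply gives qs = 5p - 59. In a free market, 46 - 2p = 5p - 59 gives the equilibrium p* = 15, q* = 16.
The ceiling of 23 is above the equilibrium price 15, so it is not binding; the market clears at p* = 15, q* = 16.
Since the control does not bind, no trades are prevented and deadweight loss is zero.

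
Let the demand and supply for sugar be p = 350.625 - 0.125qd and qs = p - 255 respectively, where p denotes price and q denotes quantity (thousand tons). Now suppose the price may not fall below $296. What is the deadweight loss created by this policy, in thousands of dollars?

0

Rearranging demand gives qd = 2805 - 8p. In a free market, 2805 - 8p = p - 255 gives the equilibrium p* = 340, q* = 85.
Since 296 is below p* = 340, the floor does not bind and the free-market outcome prevails.
Since the control does not bind, no trades are prevented and deadweight loss is zero.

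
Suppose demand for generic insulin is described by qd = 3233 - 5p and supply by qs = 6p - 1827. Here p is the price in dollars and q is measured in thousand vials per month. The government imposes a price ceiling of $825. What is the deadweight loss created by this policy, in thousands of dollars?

Equilibrium: 3233 - 5p = 6p - 1827, so 5060 = 11p and p* = 460, q* = 933.
The ceiling of 825 is above the equilibrium price 460, so it is not binding; the market clears at p* = 460, q* = 933.
Since the control does not bind, no trades are prevented and deadweight loss is zero.

0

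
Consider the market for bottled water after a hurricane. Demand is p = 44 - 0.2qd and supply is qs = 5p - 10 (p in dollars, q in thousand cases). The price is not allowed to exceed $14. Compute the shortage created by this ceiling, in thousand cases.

Rearranging demand gives qd = 220 - 5p. Setting quantity demanded equal to quantity supplied, 220 - 5p = 5p - 10, gives p* = 23 and q* = 105.
Since 14 < 23, the ceiling is binding.
At p = 14: qd = 220 - 5·14 = 150 and qs = 5·14 - 10 = 60.
Shortage = qd - qs = 150 - 60 = 90.

90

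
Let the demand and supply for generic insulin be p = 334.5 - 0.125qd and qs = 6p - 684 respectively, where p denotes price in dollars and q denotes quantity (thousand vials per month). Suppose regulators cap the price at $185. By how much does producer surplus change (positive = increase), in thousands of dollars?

Rearranging demand gives qd = 2676 - 8p. In a free market, 2676 - 8p = 6p - 684 gives the equilibrium p* = 240, q* = 756.
Since 185 < 240, the ceiling is binding.
At p = 185: qd = 2676 - 8·185 = 1196 and qs = 6·185 - 684 = 426.
Producer surplus without the control is ½ · (240 - 114) · 756 = 47628.
With the ceiling, producers sell 426 units at 185, so PS = ½ · (185 - 114) · 426 = 15123.
Change in producer surplus = 15123 - 47628 = -32505.

-32505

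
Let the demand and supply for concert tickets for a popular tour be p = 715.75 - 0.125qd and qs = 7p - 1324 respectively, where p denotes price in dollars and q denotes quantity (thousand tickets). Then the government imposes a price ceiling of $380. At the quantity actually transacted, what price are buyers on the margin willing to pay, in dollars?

Rearranging demand gives qd = 5726 - 8p. Setting quantity demanded equal to quantity supplied, 5726 - 8p = 7p - 1324, gives p* = 470 and q* = 1966.
The ceiling of 380 is below the equilibrium price 470, so it binds.
At p = 380: qd = 5726 - 8·380 = 2686 and qs = 7·380 - 1324 = 1336.
Only 1336 units reach the market. On the demand curve, the marginal buyer's willingness to pay at q = 1336 is (5726 - 1336)/8 = 548.75.

548.75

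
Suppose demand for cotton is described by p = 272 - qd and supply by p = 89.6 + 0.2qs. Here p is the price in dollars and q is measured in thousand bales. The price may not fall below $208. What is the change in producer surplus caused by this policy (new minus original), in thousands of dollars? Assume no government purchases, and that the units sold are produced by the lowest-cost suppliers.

4857.6

Rearranging demand gives qd = 272 - p; rearranging supply gives qs = 5p - 448. Equilibrium: 272 - p = 5p - 448, so 720 = 6p and p* = 120, q* = 152.
The floor of 208 is above the equilibrium price 120, so it binds.
At p = 208: qd = 272 - 208 = 64 and qs = 5·208 - 448 = 592.
Producer surplus without the control is ½ · (120 - 89.6) · 152 = 2310.4.
With the floor, 64 units are sold at 208. The supply price at q = 64 is 102.4, so PS = ½ · [(208 - 89.6) + (208 - 102.4)] · 64 = 7168.
Change in producer surplus = 7168 - 2310.4 = 4857.6.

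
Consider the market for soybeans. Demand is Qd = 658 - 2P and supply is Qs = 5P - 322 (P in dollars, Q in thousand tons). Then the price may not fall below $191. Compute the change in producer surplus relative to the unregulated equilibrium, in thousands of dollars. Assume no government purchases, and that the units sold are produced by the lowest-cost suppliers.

13035.6

Without the control the market clears where 658 - 2P = 5P - 322, i.e. P* = 140 and Q* = 378.
The floor of 191 is above the equilibrium price 140, so it binds.
At P = 191: Qd = 658 - 2·191 = 276 and Qs = 5·191 - 322 = 633.
Producer surplus without the control is ½ · (140 - 64.4) · 378 = 14288.4.
With the floor, 276 units are sold at 191. The supply price at Q = 276 is 119.6, so PS = ½ · [(191 - 64.4) + (191 - 119.6)] · 276 = 27324.
Change in producer surplus = 27324 - 14288.4 = 13035.6.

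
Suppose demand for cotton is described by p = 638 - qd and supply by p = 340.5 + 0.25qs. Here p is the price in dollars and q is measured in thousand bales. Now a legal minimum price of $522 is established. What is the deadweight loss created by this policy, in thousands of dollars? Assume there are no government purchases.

9302.5

Rearranging demand gives qd = 638 - p; rearranging supply gives qs = 4p - 1362. Equilibrium: 638 - p = 4p - 1362, so 2000 = 5p and p* = 400, q* = 238.
The floor of 522 is above the equilibrium price 400, so it binds.
At p = 522: qd = 638 - 522 = 116 and qs = 4·522 - 1362 = 726.
Quantity traded falls to 116. At q = 116 the demand price is 638 - 116 = 522 and the supply price is (1362 + 116)/4 = 369.5.
Deadweight loss = ½ · (522 - 369.5) · (238 - 116) = ½ · 152.5 · 122 = 9302.5.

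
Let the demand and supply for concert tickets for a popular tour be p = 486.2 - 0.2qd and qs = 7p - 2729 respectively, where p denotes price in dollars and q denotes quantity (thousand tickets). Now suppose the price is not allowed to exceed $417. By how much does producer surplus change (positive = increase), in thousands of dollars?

-3061.5

Rearranging demand gives qd = 2431 - 5p. In a free market, 2431 - 5p = 7p - 2729 gives the equilibrium p* = 430, q* = 281.
Since 417 < 430, the ceiling is binding.
At p = 417: qd = 2431 - 5·417 = 346 and qs = 7·417 - 2729 = 190.
Producer surplus without the control is ½ · (430 - 2729/7) · 281 = 78961/14.
With the ceiling, producers sell 190 units at 417, so PS = ½ · (417 - 2729/7) · 190 = 18050/7.
Change in producer surplus = 18050/7 - 78961/14 = -3061.5.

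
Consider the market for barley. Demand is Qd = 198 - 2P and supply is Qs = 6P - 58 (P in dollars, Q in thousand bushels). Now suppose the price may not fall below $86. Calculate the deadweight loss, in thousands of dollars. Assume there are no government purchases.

3888

In a free market, 198 - 2P = 6P - 58 gives the equilibrium P* = 32, Q* = 134.
Because the floor (86) lies above the market-clearing price, it is binding.
At P = 86: Qd = 198 - 2·86 = 26 and Qs = 6·86 - 58 = 458.
Quantity traded falls to 26. At Q = 26 the demand price is (198 - 26)/2 = 86 and the supply price is (58 + 26)/6 = 14.
Deadweight loss = ½ · (86 - 14) · (134 - 26) = ½ · 72 · 108 = 3888.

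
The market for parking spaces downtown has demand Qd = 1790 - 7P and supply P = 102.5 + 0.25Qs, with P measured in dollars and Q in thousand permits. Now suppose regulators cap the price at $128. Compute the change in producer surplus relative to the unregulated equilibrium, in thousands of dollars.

Rearranging supply gives Qs = 4P - 410. Equilibrium: 1790 - 7P = 4P - 410, so 2200 = 11P and P* = 200, Q* = 390.
Since 128 < 200, the ceiling is binding.
At P = 128: Qd = 1790 - 7·128 = 894 and Qs = 4·128 - 410 = 102.
Producer surplus without the control is ½ · (200 - 102.5) · 390 = 19012.5.
With the ceiling, producers sell 102 units at 128, so PS = ½ · (128 - 102.5) · 102 = 1300.5.
Change in producer surplus = 1300.5 - 19012.5 = -17712.

-17712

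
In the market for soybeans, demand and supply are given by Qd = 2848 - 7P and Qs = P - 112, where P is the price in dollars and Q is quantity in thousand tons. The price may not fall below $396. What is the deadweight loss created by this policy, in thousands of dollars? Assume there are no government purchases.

Equilibrium: 2848 - 7P = P - 112, so 2960 = 8P and P* = 370, Q* = 258.
Since 396 > 370, the floor is binding.
At P = 396: Qd = 2848 - 7·396 = 76 and Qs = 396 - 112 = 284.
Quantity traded falls to 76. At Q = 76 the demand price is (2848 - 76)/7 = 396 and the supply price is 112 + 76 = 188.
Deadweight loss = ½ · (396 - 188) · (258 - 76) = ½ · 208 · 182 = 18928.

18928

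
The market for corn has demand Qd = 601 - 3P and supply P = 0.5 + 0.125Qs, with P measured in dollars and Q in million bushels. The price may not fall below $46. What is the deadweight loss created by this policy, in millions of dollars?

Rearranging supply gives Qs = 8P - 4. Without the control the market clears where 601 - 3P = 8P - 4, i.e. P* = 55 and Q* = 436.
Since 46 is below P* = 55, the floor does not bind and the free-market outcome prevails.
Since the control does not bind, no trades are prevented and deadweight loss is zero.

0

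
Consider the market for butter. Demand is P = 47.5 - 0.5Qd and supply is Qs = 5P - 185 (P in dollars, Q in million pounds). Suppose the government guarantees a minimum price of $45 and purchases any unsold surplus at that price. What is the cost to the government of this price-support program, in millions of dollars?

1575

Rearranging demand gives Qd = 95 - 2P. Without the control the market clears where 95 - 2P = 5P - 185, i.e. P* = 40 and Q* = 15.
Since 45 > 40, the floor is binding.
At P = 45: Qd = 95 - 2·45 = 5 and Qs = 5·45 - 185 = 40.
Surplus = Qs - Qd = 35.
Government expenditure = surplus × support price = 35 × 45 = 1575.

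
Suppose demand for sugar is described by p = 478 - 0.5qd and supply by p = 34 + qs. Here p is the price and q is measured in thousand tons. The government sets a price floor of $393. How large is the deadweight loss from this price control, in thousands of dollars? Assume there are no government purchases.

11907

Rearranging demand gives qd = 956 - 2p; rearranging supply gives qs = p - 34. In a free market, 956 - 2p = p - 34 gives the equilibrium p* = 330, q* = 296.
Since 393 > 330, the floor is binding.
At p = 393: qd = 956 - 2·393 = 170 and qs = 393 - 34 = 359.
Quantity traded falls to 170. At q = 170 the demand price is (956 - 170)/2 = 393 and the supply price is 34 + 170 = 204.
Deadweight loss = ½ · (393 - 204) · (296 - 170) = ½ · 189 · 126 = 11907.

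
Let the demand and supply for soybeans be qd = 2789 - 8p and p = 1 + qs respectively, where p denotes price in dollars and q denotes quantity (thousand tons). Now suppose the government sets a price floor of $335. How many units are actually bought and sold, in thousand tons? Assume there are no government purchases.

109

Rearranging supply gives qs = p - 1. Without the control the market clears where 2789 - 8p = p - 1, i.e. p* = 310 and q* = 309.
Since 335 > 310, the floor is binding.
At p = 335: qd = 2789 - 8·335 = 109 and qs = 335 - 1 = 334.
The quantity actually transacted is the short side, demand: 109.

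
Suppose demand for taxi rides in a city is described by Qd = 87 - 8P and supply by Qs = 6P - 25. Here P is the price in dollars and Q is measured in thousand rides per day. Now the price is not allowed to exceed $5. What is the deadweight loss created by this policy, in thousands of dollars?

47.25

Setting quantity demanded equal to quantity supplied, 87 - 8P = 6P - 25, gives P* = 8 and Q* = 23.
Since 5 < 8, the ceiling is binding.
At P = 5: Qd = 87 - 8·5 = 47 and Qs = 6·5 - 25 = 5.
Quantity traded falls to 5. At Q = 5 the demand price is (87 - 5)/8 = 10.25 and the supply price is (25 + 5)/6 = 5.
Deadweight loss = ½ · (10.25 - 5) · (23 - 5) = ½ · 5.25 · 18 = 47.25.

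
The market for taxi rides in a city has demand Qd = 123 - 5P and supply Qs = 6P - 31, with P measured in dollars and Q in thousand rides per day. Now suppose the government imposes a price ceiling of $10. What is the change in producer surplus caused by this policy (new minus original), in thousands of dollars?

-164

In a free market, 123 - 5P = 6P - 31 gives the equilibrium P* = 14, Q* = 53.
Because the ceiling (10) lies below the market-clearing price, it is binding.
At P = 10: Qd = 123 - 5·10 = 73 and Qs = 6·10 - 31 = 29.
Producer surplus without the control is ½ · (14 - 31/6) · 53 = 2809/12.
With the ceiling, producers sell 29 units at 10, so PS = ½ · (10 - 31/6) · 29 = 841/12.
Change in producer surplus = 841/12 - 2809/12 = -164.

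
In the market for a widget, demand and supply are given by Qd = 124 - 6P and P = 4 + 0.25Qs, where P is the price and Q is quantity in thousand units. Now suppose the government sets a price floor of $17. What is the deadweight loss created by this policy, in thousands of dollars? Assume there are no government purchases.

Rearranging supply gives Qs = 4P - 16. Without the control the market clears where 124 - 6P = 4P - 16, i.e. P* = 14 and Q* = 40.
Because the floor (17) lies above the market-clearing price, it is binding.
At P = 17: Qd = 124 - 6·17 = 22 and Qs = 4·17 - 16 = 52.
Quantity traded falls to 22. At Q = 22 the demand price is (124 - 22)/6 = 17 and the supply price is (16 + 22)/4 = 9.5.
Deadweight loss = ½ · (17 - 9.5) · (40 - 22) = ½ · 7.5 · 18 = 67.5.

67.5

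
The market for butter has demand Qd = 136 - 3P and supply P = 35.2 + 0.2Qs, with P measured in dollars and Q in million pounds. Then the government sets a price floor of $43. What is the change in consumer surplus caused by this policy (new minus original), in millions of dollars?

Rearranging supply gives Qs = 5P - 176. In a free market, 136 - 3P = 5P - 176 gives the equilibrium P* = 39, Q* = 19.
Since 43 > 39, the floor is binding.
At P = 43: Qd = 136 - 3·43 = 7 and Qs = 5·43 - 176 = 39.
Consumer surplus without the control is ½ · (136/3 - 39) · 19 = 361/6.
With the floor, consumers buy 7 units at 43, so CS = ½ · (136/3 - 43) · 7 = 49/6.
Change in consumer surplus = 49/6 - 361/6 = -52.

-52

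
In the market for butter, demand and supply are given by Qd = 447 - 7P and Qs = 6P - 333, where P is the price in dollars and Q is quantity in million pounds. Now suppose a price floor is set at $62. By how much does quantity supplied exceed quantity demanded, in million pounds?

26

Setting quantity demanded equal to quantity supplied, 447 - 7P = 6P - 333, gives P* = 60 and Q* = 27.
The floor of 62 is above the equilibrium price 60, so it binds.
At P = 62: Qd = 447 - 7·62 = 13 and Qs = 6·62 - 333 = 39.
Surplus = Qs - Qd = 39 - 13 = 26.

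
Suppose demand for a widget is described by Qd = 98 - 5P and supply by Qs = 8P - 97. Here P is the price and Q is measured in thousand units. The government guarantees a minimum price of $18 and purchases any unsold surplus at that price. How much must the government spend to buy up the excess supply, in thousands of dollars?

Without the control the market clears where 98 - 5P = 8P - 97, i.e. P* = 15 and Q* = 23.
Since 18 > 15, the floor is binding.
At P = 18: Qd = 98 - 5·18 = 8 and Qs = 8·18 - 97 = 47.
Surplus = Qs - Qd = 39.
Government expenditure = surplus × support price = 39 × 18 = 702.

702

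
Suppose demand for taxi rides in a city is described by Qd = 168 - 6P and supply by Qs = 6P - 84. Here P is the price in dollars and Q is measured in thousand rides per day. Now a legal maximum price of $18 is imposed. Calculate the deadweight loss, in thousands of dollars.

54

Without the control the market clears where 168 - 6P = 6P - 84, i.e. P* = 21 and Q* = 42.
The ceiling of 18 is below the equilibrium price 21, so it binds.
At P = 18: Qd = 168 - 6·18 = 60 and Qs = 6·18 - 84 = 24.
Quantity traded falls to 24. At Q = 24 the demand price is (168 - 24)/6 = 24 and the supply price is (84 + 24)/6 = 18.
Deadweight loss = ½ · (24 - 18) · (42 - 24) = ½ · 6 · 18 = 54.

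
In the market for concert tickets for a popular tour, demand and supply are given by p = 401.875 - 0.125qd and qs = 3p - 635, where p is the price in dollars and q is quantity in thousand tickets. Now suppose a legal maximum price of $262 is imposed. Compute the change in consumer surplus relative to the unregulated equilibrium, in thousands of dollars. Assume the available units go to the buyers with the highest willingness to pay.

Rearranging demand gives qd = 3215 - 8p. Equilibrium: 3215 - 8p = 3p - 635, so 3850 = 11p and p* = 350, q* = 415.
Because the ceiling (262) lies below the market-clearing price, it is binding.
At p = 262: qd = 3215 - 8·262 = 1119 and qs = 3·262 - 635 = 151.
Consumer surplus without the control is ½ · (401.875 - 350) · 415 = 10764.0625.
With the ceiling, 151 units are sold at 262 (assume they go to the highest-value buyers). The demand price at q = 151 is 383, so CS = ½ · [(401.875 - 262) + (383 - 262)] · 151 = 19696.0625.
Change in consumer surplus = 19696.0625 - 10764.0625 = 8932.

8932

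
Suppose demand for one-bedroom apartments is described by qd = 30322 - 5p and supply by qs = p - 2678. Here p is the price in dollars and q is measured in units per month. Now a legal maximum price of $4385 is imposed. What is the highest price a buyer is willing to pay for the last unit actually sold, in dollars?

5723

Equilibrium: 30322 - 5p = p - 2678, so 33000 = 6p and p* = 5500, q* = 2822.
The ceiling of 4385 is below the equilibrium price 5500, so it binds.
At p = 4385: qd = 30322 - 5·4385 = 8397 and qs = 4385 - 2678 = 1707.
Only 1707 units reach the market. On the demand curve, the marginal buyer's willingness to pay at q = 1707 is (30322 - 1707)/5 = 5723.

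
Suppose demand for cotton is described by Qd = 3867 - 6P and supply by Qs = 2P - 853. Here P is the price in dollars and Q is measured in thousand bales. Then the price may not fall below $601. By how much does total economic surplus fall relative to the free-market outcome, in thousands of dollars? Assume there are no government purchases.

Equilibrium: 3867 - 6P = 2P - 853, so 4720 = 8P and P* = 590, Q* = 327.
Because the floor (601) lies above the market-clearing price, it is binding.
At P = 601: Qd = 3867 - 6·601 = 261 and Qs = 2·601 - 853 = 349.
Quantity traded falls to 261. At Q = 261 the demand price is (3867 - 261)/6 = 601 and the supply price is (853 + 261)/2 = 557.
Deadweight loss = ½ · (601 - 557) · (327 - 261) = ½ · 44 · 66 = 1452.

1452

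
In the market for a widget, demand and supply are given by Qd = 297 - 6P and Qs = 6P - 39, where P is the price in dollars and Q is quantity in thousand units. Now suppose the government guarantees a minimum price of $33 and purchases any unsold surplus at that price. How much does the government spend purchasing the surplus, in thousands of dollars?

Equilibrium: 297 - 6P = 6P - 39, so 336 = 12P and P* = 28, Q* = 129.
Because the floor (33) lies above the market-clearing price, it is binding.
At P = 33: Qd = 297 - 6·33 = 99 and Qs = 6·33 - 39 = 159.
Surplus = Qs - Qd = 60.
Government expenditure = surplus × support price = 60 × 33 = 1980.

1980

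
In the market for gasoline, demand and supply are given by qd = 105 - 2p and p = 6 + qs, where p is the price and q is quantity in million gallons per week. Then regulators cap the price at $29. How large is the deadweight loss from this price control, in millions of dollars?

Rearranging supply gives qs = p - 6. Equilibrium: 105 - 2p = p - 6, so 111 = 3p and p* = 37, q* = 31.
Since 29 < 37, the ceiling is binding.
At p = 29: qd = 105 - 2·29 = 47 and qs = 29 - 6 = 23.
Quantity traded falls to 23. At q = 23 the demand price is (105 - 23)/2 = 41 and the supply price is 6 + 23 = 29.
Deadweight loss = ½ · (41 - 29) · (31 - 23) = ½ · 12 · 8 = 48.

48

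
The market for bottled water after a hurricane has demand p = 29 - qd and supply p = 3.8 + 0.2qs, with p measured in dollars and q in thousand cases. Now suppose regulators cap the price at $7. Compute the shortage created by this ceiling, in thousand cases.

6

Rearranging demand gives qd = 29 - p; rearranging supply gives qs = 5p - 19. Equilibrium: 29 - p = 5p - 19, so 48 = 6p and p* = 8, q* = 21.
Since 7 < 8, the ceiling is binding.
At p = 7: qd = 29 - 7 = 22 and qs = 5·7 - 19 = 16.
Shortage = qd - qs = 22 - 16 = 6.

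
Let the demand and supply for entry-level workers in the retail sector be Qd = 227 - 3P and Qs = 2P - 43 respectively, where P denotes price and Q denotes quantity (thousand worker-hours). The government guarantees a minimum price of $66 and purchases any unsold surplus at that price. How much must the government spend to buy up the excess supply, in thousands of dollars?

3960

Without the control the market clears where 227 - 3P = 2P - 43, i.e. P* = 54 and Q* = 65.
Since 66 > 54, the floor is binding.
At P = 66: Qd = 227 - 3·66 = 29 and Qs = 2·66 - 43 = 89.
Surplus = Qs - Qd = 60.
Government expenditure = surplus × support price = 60 × 66 = 3960.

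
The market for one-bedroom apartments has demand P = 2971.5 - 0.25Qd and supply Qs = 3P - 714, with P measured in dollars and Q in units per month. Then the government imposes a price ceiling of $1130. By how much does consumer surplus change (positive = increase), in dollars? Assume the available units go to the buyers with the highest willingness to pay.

1287907.5

Rearranging demand gives Qd = 11886 - 4P. Without the control the market clears where 11886 - 4P = 3P - 714, i.e. P* = 1800 and Q* = 4686.
Because the ceiling (1130) lies below the market-clearing price, it is binding.
At P = 1130: Qd = 11886 - 4·1130 = 7366 and Qs = 3·1130 - 714 = 2676.
Consumer surplus without the control is ½ · (2971.5 - 1800) · 4686 = 2744824.5.
With the ceiling, 2676 units are sold at 1130 (assume they go to the highest-value buyers). The demand price at Q = 2676 is 2302.5, so CS = ½ · [(2971.5 - 1130) + (2302.5 - 1130)] · 2676 = 4032732.
Change in consumer surplus = 4032732 - 2744824.5 = 1287907.5.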